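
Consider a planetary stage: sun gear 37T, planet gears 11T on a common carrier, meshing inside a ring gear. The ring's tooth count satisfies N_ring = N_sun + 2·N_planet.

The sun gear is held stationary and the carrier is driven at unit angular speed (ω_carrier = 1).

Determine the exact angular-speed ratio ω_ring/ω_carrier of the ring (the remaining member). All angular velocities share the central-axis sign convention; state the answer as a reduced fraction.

96/59

N_ring = 37 + 2·11 = 59
37(ω_s−ω_c) = −59(ω_r−ω_c),  ω_s=0, ω_c=1
ω_r = 1 − (37/59)(0−1) = 96/59
ω_r/ω_c = 96/59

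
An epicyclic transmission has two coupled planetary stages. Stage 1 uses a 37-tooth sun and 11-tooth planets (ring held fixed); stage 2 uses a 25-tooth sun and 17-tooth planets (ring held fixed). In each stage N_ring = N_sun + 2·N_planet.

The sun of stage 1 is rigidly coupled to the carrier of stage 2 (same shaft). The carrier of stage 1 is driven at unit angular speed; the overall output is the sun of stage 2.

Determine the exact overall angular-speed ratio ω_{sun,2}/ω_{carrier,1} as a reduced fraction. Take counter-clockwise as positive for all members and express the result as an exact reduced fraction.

8064/925

Stage 1: N_ring = 37 + 2·11 = 59
Stage 1: 37(ω_s−ω_c) = −59(ω_r−ω_c),  ω_r=0, ω_c=1
Stage 1: ω_s = 1 − (59/37)(0−1) = 96/37
  ⇒ ω_s¹/ω_c¹ = 96/37
Stage 2: N_ring = 25 + 2·17 = 59
Stage 2: 25(ω_s−ω_c) = −59(ω_r−ω_c),  ω_r=0, ω_c=1
Stage 2: ω_s = 1 − (59/25)(0−1) = 84/25
  ⇒ ω_s²/ω_c² = 84/25
Coupling ω_c² = ω_s¹ ⇒ overall = 96/37 × 84/25 = 8064/925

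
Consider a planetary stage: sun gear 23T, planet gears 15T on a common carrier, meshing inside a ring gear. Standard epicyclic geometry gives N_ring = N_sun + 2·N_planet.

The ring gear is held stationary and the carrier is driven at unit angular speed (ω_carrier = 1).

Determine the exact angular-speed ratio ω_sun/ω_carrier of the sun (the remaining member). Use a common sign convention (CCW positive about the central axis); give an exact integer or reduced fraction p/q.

N_ring = 23 + 2·15 = 53
23(ω_s−ω_c) = −53(ω_r−ω_c),  ω_r=0, ω_c=1
ω_s = 1 − (53/23)(0−1) = 76/23
ω_s/ω_c = 76/23

76/23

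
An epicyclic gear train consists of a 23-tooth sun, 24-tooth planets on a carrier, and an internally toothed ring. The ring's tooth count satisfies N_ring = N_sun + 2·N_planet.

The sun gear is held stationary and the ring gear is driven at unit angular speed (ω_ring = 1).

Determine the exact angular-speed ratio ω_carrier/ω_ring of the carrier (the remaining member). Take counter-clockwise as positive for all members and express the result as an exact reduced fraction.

71/94

N_ring = 23 + 2·24 = 71
23(ω_s−ω_c) = −71(ω_r−ω_c),  ω_s=0, ω_r=1
23(0−ω_c) = −71(1−ω_c)  ⇒  94ω_c = 71  ⇒  ω_c = 71/94
ω_c/ω_r = 71/94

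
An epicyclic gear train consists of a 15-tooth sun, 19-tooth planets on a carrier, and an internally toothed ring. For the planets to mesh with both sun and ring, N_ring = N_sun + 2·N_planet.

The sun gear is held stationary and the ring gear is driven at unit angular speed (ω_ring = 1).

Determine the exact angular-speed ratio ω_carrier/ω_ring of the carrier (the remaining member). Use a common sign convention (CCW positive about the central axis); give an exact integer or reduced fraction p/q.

N_ring = 15 + 2·19 = 53
15(ω_s−ω_c) = −53(ω_r−ω_c),  ω_s=0, ω_r=1
15(0−ω_c) = −53(1−ω_c)  ⇒  68ω_c = 53  ⇒  ω_c = 53/68
ω_c/ω_r = 53/68

53/68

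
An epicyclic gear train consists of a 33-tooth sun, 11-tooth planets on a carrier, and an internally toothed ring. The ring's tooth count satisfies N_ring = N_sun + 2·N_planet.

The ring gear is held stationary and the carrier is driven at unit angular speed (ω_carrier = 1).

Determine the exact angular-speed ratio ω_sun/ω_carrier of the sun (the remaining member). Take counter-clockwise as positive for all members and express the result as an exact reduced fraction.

8/3

N_ring = 33 + 2·11 = 55
33(ω_s−ω_c) = −55(ω_r−ω_c),  ω_r=0, ω_c=1
ω_s = 1 − (55/33)(0−1) = 8/3
ω_s/ω_c = 8/3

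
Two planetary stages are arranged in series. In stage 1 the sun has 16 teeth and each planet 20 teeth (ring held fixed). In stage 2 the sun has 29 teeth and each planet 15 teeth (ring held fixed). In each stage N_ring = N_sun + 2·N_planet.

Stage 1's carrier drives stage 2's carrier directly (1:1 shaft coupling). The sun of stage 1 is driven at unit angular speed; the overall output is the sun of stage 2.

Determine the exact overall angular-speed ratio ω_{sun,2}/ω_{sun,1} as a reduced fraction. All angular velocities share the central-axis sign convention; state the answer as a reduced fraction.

176/261

Stage 1: N_ring = 16 + 2·20 = 56
Stage 1: 16(ω_s−ω_c) = −56(ω_r−ω_c),  ω_r=0, ω_s=1
Stage 1: 16(1−ω_c) = −56(0−ω_c)  ⇒  72ω_c = 16  ⇒  ω_c = 2/9
  ⇒ ω_c¹/ω_s¹ = 2/9
Stage 2: N_ring = 29 + 2·15 = 59
Stage 2: 29(ω_s−ω_c) = −59(ω_r−ω_c),  ω_r=0, ω_c=1
Stage 2: ω_s = 1 − (59/29)(0−1) = 88/29
  ⇒ ω_s²/ω_c² = 88/29
Coupling ω_c² = ω_c¹ ⇒ overall = 2/9 × 88/29 = 176/261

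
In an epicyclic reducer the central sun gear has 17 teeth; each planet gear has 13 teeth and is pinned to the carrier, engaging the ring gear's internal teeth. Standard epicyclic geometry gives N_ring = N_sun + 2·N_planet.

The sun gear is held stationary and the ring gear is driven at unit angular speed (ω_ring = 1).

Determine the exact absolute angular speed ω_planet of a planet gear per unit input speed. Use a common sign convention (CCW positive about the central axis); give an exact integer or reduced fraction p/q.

43/26

N_ring = 17 + 2·13 = 43
17(ω_s−ω_c) = −43(ω_r−ω_c),  ω_s=0, ω_r=1
17(0−ω_c) = −43(1−ω_c)  ⇒  60ω_c = 43  ⇒  ω_c = 43/60
sun–planet: 17·(0−43/60) = −13·(ω_p−ω_c)  ⇒  ω_p−ω_c = −(17/13)·(-43/60) = 731/780
ω_p = 43/60 + 731/780 = 43/26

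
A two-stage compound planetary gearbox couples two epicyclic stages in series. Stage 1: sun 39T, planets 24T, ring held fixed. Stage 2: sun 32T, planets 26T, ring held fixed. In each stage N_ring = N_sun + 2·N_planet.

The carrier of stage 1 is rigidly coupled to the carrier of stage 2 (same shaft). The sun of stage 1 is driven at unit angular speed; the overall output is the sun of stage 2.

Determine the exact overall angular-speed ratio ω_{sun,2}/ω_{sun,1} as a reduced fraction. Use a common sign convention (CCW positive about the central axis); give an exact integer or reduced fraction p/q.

Stage 1: N_ring = 39 + 2·24 = 87
Stage 1: 39(ω_s−ω_c) = −87(ω_r−ω_c),  ω_r=0, ω_s=1
Stage 1: 39(1−ω_c) = −87(0−ω_c)  ⇒  126ω_c = 39  ⇒  ω_c = 13/42
  ⇒ ω_c¹/ω_s¹ = 13/42
Stage 2: N_ring = 32 + 2·26 = 84
Stage 2: 32(ω_s−ω_c) = −84(ω_r−ω_c),  ω_r=0, ω_c=1
Stage 2: ω_s = 1 − (84/32)(0−1) = 29/8
  ⇒ ω_s²/ω_c² = 29/8
Coupling ω_c² = ω_c¹ ⇒ overall = 13/42 × 29/8 = 377/336

377/336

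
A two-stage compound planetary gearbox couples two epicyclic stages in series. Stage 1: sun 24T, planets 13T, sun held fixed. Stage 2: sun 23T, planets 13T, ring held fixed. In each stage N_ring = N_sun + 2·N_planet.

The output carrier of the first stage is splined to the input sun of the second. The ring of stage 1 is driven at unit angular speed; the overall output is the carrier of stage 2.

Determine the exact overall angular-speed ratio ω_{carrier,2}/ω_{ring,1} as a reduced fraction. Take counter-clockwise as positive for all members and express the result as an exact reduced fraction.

575/2664

Stage 1: N_ring = 24 + 2·13 = 50
Stage 1: 24(ω_s−ω_c) = −50(ω_r−ω_c),  ω_s=0, ω_r=1
Stage 1: 24(0−ω_c) = −50(1−ω_c)  ⇒  74ω_c = 50  ⇒  ω_c = 25/37
  ⇒ ω_c¹/ω_r¹ = 25/37
Stage 2: N_ring = 23 + 2·13 = 49
Stage 2: 23(ω_s−ω_c) = −49(ω_r−ω_c),  ω_r=0, ω_s=1
Stage 2: 23(1−ω_c) = −49(0−ω_c)  ⇒  72ω_c = 23  ⇒  ω_c = 23/72
  ⇒ ω_c²/ω_s² = 23/72
Coupling ω_s² = ω_c¹ ⇒ overall = 25/37 × 23/72 = 575/2664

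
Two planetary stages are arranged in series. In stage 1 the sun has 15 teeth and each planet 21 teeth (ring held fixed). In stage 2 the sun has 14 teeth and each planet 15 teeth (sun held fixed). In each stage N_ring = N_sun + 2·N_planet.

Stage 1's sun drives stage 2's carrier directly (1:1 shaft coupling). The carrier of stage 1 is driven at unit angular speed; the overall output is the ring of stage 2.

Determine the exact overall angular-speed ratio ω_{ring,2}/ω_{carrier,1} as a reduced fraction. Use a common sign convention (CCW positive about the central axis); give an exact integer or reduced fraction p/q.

Stage 1: N_ring = 15 + 2·21 = 57
Stage 1: 15(ω_s−ω_c) = −57(ω_r−ω_c),  ω_r=0, ω_c=1
Stage 1: ω_s = 1 − (57/15)(0−1) = 24/5
  ⇒ ω_s¹/ω_c¹ = 24/5
Stage 2: N_ring = 14 + 2·15 = 44
Stage 2: 14(ω_s−ω_c) = −44(ω_r−ω_c),  ω_s=0, ω_c=1
Stage 2: ω_r = 1 − (14/44)(0−1) = 29/22
  ⇒ ω_r²/ω_c² = 29/22
Coupling ω_c² = ω_s¹ ⇒ overall = 24/5 × 29/22 = 348/55

348/55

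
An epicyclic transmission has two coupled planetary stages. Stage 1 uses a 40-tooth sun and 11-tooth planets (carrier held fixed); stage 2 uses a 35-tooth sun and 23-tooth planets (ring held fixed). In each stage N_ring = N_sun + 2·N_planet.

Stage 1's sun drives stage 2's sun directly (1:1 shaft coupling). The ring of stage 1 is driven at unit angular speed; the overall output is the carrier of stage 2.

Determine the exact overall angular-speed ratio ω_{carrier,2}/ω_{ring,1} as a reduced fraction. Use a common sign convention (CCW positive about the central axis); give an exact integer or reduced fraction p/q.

-217/464

Stage 1: N_ring = 40 + 2·11 = 62
Stage 1: 40(ω_s−ω_c) = −62(ω_r−ω_c),  ω_c=0, ω_r=1
Stage 1: ω_s = 0 − (62/40)(1−0) = -31/20
  ⇒ ω_s¹/ω_r¹ = -31/20
Stage 2: N_ring = 35 + 2·23 = 81
Stage 2: 35(ω_s−ω_c) = −81(ω_r−ω_c),  ω_r=0, ω_s=1
Stage 2: 35(1−ω_c) = −81(0−ω_c)  ⇒  116ω_c = 35  ⇒  ω_c = 35/116
  ⇒ ω_c²/ω_s² = 35/116
Coupling ω_s² = ω_s¹ ⇒ overall = -31/20 × 35/116 = -217/464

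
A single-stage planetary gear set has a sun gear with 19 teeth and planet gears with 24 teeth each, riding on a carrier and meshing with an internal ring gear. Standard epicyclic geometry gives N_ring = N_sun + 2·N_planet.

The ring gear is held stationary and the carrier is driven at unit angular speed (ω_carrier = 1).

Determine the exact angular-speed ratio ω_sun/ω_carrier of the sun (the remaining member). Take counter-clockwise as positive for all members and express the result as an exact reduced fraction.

N_ring = 19 + 2·24 = 67
19(ω_s−ω_c) = −67(ω_r−ω_c),  ω_r=0, ω_c=1
ω_s = 1 − (67/19)(0−1) = 86/19
ω_s/ω_c = 86/19

86/19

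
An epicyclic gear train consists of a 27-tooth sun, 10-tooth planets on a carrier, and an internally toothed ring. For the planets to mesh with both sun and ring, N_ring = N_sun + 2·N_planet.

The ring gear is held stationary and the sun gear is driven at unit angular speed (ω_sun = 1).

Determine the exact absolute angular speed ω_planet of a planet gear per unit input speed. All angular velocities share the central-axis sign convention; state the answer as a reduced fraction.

-27/20

N_ring = 27 + 2·10 = 47
27(ω_s−ω_c) = −47(ω_r−ω_c),  ω_r=0, ω_s=1
27(1−ω_c) = −47(0−ω_c)  ⇒  74ω_c = 27  ⇒  ω_c = 27/74
sun–planet: 27·(1−27/74) = −10·(ω_p−ω_c)  ⇒  ω_p−ω_c = −(27/10)·(47/74) = -1269/740
ω_p = 27/74 − 1269/740 = -27/20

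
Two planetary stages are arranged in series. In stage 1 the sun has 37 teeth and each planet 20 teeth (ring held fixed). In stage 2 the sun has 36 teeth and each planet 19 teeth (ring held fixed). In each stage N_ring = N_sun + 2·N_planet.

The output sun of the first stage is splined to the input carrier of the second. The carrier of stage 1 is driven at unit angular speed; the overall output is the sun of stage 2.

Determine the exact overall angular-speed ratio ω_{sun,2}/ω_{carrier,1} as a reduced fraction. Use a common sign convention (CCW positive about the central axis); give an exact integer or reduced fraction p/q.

Stage 1: N_ring = 37 + 2·20 = 77
Stage 1: 37(ω_s−ω_c) = −77(ω_r−ω_c),  ω_r=0, ω_c=1
Stage 1: ω_s = 1 − (77/37)(0−1) = 114/37
  ⇒ ω_s¹/ω_c¹ = 114/37
Stage 2: N_ring = 36 + 2·19 = 74
Stage 2: 36(ω_s−ω_c) = −74(ω_r−ω_c),  ω_r=0, ω_c=1
Stage 2: ω_s = 1 − (74/36)(0−1) = 55/18
  ⇒ ω_s²/ω_c² = 55/18
Coupling ω_c² = ω_s¹ ⇒ overall = 114/37 × 55/18 = 1045/111

1045/111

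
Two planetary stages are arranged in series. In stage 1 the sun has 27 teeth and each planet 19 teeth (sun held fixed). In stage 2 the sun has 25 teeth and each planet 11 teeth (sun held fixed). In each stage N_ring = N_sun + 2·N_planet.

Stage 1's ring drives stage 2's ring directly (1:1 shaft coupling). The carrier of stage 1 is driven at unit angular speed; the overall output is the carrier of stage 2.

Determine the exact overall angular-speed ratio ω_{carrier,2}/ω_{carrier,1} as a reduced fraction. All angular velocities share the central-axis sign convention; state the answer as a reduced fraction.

1081/1170

Stage 1: N_ring = 27 + 2·19 = 65
Stage 1: 27(ω_s−ω_c) = −65(ω_r−ω_c),  ω_s=0, ω_c=1
Stage 1: ω_r = 1 − (27/65)(0−1) = 92/65
  ⇒ ω_r¹/ω_c¹ = 92/65
Stage 2: N_ring = 25 + 2·11 = 47
Stage 2: 25(ω_s−ω_c) = −47(ω_r−ω_c),  ω_s=0, ω_r=1
Stage 2: 25(0−ω_c) = −47(1−ω_c)  ⇒  72ω_c = 47  ⇒  ω_c = 47/72
  ⇒ ω_c²/ω_r² = 47/72
Coupling ω_r² = ω_r¹ ⇒ overall = 92/65 × 47/72 = 1081/1170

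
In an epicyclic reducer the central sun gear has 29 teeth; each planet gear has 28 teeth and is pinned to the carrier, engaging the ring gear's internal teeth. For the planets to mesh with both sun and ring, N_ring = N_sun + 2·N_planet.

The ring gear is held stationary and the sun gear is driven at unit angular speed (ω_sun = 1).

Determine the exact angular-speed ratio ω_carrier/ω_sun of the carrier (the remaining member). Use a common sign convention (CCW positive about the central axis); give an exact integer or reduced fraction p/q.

N_ring = 29 + 2·28 = 85
29(ω_s−ω_c) = −85(ω_r−ω_c),  ω_r=0, ω_s=1
29(1−ω_c) = −85(0−ω_c)  ⇒  114ω_c = 29  ⇒  ω_c = 29/114
ω_c/ω_s = 29/114

29/114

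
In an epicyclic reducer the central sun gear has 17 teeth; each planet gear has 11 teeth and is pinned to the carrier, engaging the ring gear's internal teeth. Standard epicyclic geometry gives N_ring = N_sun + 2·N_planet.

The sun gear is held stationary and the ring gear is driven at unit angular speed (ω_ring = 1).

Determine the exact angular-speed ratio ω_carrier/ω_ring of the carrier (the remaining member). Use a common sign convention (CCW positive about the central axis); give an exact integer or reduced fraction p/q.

39/56

N_ring = 17 + 2·11 = 39
17(ω_s−ω_c) = −39(ω_r−ω_c),  ω_s=0, ω_r=1
17(0−ω_c) = −39(1−ω_c)  ⇒  56ω_c = 39  ⇒  ω_c = 39/56
ω_c/ω_r = 39/56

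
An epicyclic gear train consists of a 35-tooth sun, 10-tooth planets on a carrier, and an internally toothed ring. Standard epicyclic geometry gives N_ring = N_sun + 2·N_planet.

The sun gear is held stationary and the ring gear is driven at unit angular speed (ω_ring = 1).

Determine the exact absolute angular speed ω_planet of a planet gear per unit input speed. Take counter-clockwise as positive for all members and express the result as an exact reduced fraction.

11/4

N_ring = 35 + 2·10 = 55
35(ω_s−ω_c) = −55(ω_r−ω_c),  ω_s=0, ω_r=1
35(0−ω_c) = −55(1−ω_c)  ⇒  90ω_c = 55  ⇒  ω_c = 11/18
sun–planet: 35·(0−11/18) = −10·(ω_p−ω_c)  ⇒  ω_p−ω_c = −(35/10)·(-11/18) = 77/36
ω_p = 11/18 + 77/36 = 11/4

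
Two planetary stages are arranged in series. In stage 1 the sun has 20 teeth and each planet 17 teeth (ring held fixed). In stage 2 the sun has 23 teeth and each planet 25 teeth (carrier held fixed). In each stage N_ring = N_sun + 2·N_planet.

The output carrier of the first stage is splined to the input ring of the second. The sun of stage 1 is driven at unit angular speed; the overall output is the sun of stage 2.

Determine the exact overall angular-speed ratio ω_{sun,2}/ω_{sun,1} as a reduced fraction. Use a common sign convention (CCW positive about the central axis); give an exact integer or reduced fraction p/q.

Stage 1: N_ring = 20 + 2·17 = 54
Stage 1: 20(ω_s−ω_c) = −54(ω_r−ω_c),  ω_r=0, ω_s=1
Stage 1: 20(1−ω_c) = −54(0−ω_c)  ⇒  74ω_c = 20  ⇒  ω_c = 10/37
  ⇒ ω_c¹/ω_s¹ = 10/37
Stage 2: N_ring = 23 + 2·25 = 73
Stage 2: 23(ω_s−ω_c) = −73(ω_r−ω_c),  ω_c=0, ω_r=1
Stage 2: ω_s = 0 − (73/23)(1−0) = -73/23
  ⇒ ω_s²/ω_r² = -73/23
Coupling ω_r² = ω_c¹ ⇒ overall = 10/37 × -73/23 = -730/851

-730/851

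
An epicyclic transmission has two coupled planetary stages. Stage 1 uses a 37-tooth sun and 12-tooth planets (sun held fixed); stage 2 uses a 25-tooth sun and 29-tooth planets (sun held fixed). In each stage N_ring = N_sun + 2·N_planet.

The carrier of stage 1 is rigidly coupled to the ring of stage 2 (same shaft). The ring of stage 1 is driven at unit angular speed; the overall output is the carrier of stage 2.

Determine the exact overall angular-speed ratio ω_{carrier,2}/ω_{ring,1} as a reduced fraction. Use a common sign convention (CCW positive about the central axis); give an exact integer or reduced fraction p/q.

Stage 1: N_ring = 37 + 2·12 = 61
Stage 1: 37(ω_s−ω_c) = −61(ω_r−ω_c),  ω_s=0, ω_r=1
Stage 1: 37(0−ω_c) = −61(1−ω_c)  ⇒  98ω_c = 61  ⇒  ω_c = 61/98
  ⇒ ω_c¹/ω_r¹ = 61/98
Stage 2: N_ring = 25 + 2·29 = 83
Stage 2: 25(ω_s−ω_c) = −83(ω_r−ω_c),  ω_s=0, ω_r=1
Stage 2: 25(0−ω_c) = −83(1−ω_c)  ⇒  108ω_c = 83  ⇒  ω_c = 83/108
  ⇒ ω_c²/ω_r² = 83/108
Coupling ω_r² = ω_c¹ ⇒ overall = 61/98 × 83/108 = 5063/10584

5063/10584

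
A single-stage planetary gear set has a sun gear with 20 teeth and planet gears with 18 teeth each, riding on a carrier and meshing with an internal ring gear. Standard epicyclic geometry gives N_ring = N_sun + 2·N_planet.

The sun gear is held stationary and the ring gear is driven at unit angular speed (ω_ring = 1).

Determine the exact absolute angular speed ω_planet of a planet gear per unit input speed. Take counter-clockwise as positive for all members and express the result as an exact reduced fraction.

N_ring = 20 + 2·18 = 56
20(ω_s−ω_c) = −56(ω_r−ω_c),  ω_s=0, ω_r=1
20(0−ω_c) = −56(1−ω_c)  ⇒  76ω_c = 56  ⇒  ω_c = 14/19
sun–planet: 20·(0−14/19) = −18·(ω_p−ω_c)  ⇒  ω_p−ω_c = −(20/18)·(-14/19) = 140/171
ω_p = 14/19 + 140/171 = 14/9

14/9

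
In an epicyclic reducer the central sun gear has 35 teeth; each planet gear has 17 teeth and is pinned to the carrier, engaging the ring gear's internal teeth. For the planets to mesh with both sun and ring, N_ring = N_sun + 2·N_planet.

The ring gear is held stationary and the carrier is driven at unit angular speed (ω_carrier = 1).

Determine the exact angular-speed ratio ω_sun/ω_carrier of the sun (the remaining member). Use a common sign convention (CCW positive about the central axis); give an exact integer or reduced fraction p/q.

N_ring = 35 + 2·17 = 69
35(ω_s−ω_c) = −69(ω_r−ω_c),  ω_r=0, ω_c=1
ω_s = 1 − (69/35)(0−1) = 104/35
ω_s/ω_c = 104/35

104/35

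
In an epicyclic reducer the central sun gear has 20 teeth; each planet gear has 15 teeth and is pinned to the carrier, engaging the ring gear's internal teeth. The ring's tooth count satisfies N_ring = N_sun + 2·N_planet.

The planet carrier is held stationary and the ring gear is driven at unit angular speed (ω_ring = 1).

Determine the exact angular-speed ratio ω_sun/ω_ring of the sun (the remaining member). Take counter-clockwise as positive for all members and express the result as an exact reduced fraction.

N_ring = 20 + 2·15 = 50
20(ω_s−ω_c) = −50(ω_r−ω_c),  ω_c=0, ω_r=1
ω_s = 0 − (50/20)(1−0) = -5/2
ω_s/ω_r = -5/2

-5/2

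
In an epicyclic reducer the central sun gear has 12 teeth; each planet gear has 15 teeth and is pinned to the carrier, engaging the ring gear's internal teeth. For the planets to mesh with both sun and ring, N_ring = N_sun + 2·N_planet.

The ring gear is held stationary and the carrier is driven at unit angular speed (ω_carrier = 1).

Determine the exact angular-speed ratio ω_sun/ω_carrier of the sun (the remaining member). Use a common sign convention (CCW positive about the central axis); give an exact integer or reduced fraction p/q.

9/2

N_ring = 12 + 2·15 = 42
12(ω_s−ω_c) = −42(ω_r−ω_c),  ω_r=0, ω_c=1
ω_s = 1 − (42/12)(0−1) = 9/2
ω_s/ω_c = 9/2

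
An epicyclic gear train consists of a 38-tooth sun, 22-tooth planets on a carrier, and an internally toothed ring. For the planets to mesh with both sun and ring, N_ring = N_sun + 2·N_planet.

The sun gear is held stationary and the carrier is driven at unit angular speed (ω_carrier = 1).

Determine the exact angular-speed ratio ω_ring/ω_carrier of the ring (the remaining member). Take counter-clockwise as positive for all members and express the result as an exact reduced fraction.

60/41

N_ring = 38 + 2·22 = 82
38(ω_s−ω_c) = −82(ω_r−ω_c),  ω_s=0, ω_c=1
ω_r = 1 − (38/82)(0−1) = 60/41
ω_r/ω_c = 60/41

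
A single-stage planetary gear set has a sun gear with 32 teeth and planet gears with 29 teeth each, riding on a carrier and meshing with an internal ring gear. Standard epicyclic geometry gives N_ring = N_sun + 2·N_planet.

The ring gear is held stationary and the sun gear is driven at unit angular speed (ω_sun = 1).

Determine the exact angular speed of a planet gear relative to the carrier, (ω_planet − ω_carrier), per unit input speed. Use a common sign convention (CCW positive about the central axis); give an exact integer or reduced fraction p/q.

N_ring = 32 + 2·29 = 90
32(ω_s−ω_c) = −90(ω_r−ω_c),  ω_r=0, ω_s=1
32(1−ω_c) = −90(0−ω_c)  ⇒  122ω_c = 32  ⇒  ω_c = 16/61
sun–planet: 32·(1−16/61) = −29·(ω_p−ω_c)  ⇒  ω_p−ω_c = −(32/29)·(45/61) = -1440/1769

-1440/1769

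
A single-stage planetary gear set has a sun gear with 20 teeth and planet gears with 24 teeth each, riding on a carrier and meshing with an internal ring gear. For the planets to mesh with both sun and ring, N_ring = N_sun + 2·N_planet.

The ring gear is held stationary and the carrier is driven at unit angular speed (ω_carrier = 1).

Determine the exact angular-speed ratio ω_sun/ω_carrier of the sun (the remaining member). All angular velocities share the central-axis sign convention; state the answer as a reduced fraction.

22/5

N_ring = 20 + 2·24 = 68
20(ω_s−ω_c) = −68(ω_r−ω_c),  ω_r=0, ω_c=1
ω_s = 1 − (68/20)(0−1) = 22/5
ω_s/ω_c = 22/5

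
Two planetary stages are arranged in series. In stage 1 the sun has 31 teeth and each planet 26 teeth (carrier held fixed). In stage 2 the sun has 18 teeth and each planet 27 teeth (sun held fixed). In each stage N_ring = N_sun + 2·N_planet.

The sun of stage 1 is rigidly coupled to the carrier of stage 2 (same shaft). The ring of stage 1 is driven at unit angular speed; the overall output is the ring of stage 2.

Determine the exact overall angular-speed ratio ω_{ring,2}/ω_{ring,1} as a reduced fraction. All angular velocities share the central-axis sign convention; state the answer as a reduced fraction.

-415/124

Stage 1: N_ring = 31 + 2·26 = 83
Stage 1: 31(ω_s−ω_c) = −83(ω_r−ω_c),  ω_c=0, ω_r=1
Stage 1: ω_s = 0 − (83/31)(1−0) = -83/31
  ⇒ ω_s¹/ω_r¹ = -83/31
Stage 2: N_ring = 18 + 2·27 = 72
Stage 2: 18(ω_s−ω_c) = −72(ω_r−ω_c),  ω_s=0, ω_c=1
Stage 2: ω_r = 1 − (18/72)(0−1) = 5/4
  ⇒ ω_r²/ω_c² = 5/4
Coupling ω_c² = ω_s¹ ⇒ overall = -83/31 × 5/4 = -415/124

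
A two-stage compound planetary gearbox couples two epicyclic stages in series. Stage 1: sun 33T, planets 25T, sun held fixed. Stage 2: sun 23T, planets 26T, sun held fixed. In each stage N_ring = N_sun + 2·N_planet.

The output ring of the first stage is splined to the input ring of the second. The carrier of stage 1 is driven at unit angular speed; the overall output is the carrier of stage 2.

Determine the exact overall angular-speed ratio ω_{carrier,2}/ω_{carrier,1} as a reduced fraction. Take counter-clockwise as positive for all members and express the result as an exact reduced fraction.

4350/4067

Stage 1: N_ring = 33 + 2·25 = 83
Stage 1: 33(ω_s−ω_c) = −83(ω_r−ω_c),  ω_s=0, ω_c=1
Stage 1: ω_r = 1 − (33/83)(0−1) = 116/83
  ⇒ ω_r¹/ω_c¹ = 116/83
Stage 2: N_ring = 23 + 2·26 = 75
Stage 2: 23(ω_s−ω_c) = −75(ω_r−ω_c),  ω_s=0, ω_r=1
Stage 2: 23(0−ω_c) = −75(1−ω_c)  ⇒  98ω_c = 75  ⇒  ω_c = 75/98
  ⇒ ω_c²/ω_r² = 75/98
Coupling ω_r² = ω_r¹ ⇒ overall = 116/83 × 75/98 = 4350/4067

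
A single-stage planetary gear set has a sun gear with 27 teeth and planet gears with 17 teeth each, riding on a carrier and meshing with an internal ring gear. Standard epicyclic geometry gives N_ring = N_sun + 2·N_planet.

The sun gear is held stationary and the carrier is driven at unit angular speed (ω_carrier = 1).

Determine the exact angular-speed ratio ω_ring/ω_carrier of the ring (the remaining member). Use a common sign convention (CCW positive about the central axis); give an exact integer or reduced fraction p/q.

88/61

N_ring = 27 + 2·17 = 61
27(ω_s−ω_c) = −61(ω_r−ω_c),  ω_s=0, ω_c=1
ω_r = 1 − (27/61)(0−1) = 88/61
ω_r/ω_c = 88/61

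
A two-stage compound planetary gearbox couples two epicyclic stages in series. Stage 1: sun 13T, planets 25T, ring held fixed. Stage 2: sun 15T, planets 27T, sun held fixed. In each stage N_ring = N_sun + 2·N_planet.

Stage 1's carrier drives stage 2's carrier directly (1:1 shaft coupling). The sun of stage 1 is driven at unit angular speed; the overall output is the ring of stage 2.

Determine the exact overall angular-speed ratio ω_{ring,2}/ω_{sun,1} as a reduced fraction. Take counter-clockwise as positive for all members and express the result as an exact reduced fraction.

91/437

Stage 1: N_ring = 13 + 2·25 = 63
Stage 1: 13(ω_s−ω_c) = −63(ω_r−ω_c),  ω_r=0, ω_s=1
Stage 1: 13(1−ω_c) = −63(0−ω_c)  ⇒  76ω_c = 13  ⇒  ω_c = 13/76
  ⇒ ω_c¹/ω_s¹ = 13/76
Stage 2: N_ring = 15 + 2·27 = 69
Stage 2: 15(ω_s−ω_c) = −69(ω_r−ω_c),  ω_s=0, ω_c=1
Stage 2: ω_r = 1 − (15/69)(0−1) = 28/23
  ⇒ ω_r²/ω_c² = 28/23
Coupling ω_c² = ω_c¹ ⇒ overall = 13/76 × 28/23 = 91/437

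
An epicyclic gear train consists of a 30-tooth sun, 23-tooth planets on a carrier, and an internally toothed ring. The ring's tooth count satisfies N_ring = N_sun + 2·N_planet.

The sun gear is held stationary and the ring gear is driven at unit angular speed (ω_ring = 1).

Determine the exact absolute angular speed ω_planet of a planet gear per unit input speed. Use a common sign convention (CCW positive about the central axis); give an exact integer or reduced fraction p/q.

38/23

N_ring = 30 + 2·23 = 76
30(ω_s−ω_c) = −76(ω_r−ω_c),  ω_s=0, ω_r=1
30(0−ω_c) = −76(1−ω_c)  ⇒  106ω_c = 76  ⇒  ω_c = 38/53
sun–planet: 30·(0−38/53) = −23·(ω_p−ω_c)  ⇒  ω_p−ω_c = −(30/23)·(-38/53) = 1140/1219
ω_p = 38/53 + 1140/1219 = 38/23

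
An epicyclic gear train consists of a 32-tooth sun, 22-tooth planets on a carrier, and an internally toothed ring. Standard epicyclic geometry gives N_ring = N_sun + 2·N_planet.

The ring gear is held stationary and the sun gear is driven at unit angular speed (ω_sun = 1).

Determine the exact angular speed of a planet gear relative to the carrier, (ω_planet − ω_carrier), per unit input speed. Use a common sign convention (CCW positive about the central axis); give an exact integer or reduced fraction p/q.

N_ring = 32 + 2·22 = 76
32(ω_s−ω_c) = −76(ω_r−ω_c),  ω_r=0, ω_s=1
32(1−ω_c) = −76(0−ω_c)  ⇒  108ω_c = 32  ⇒  ω_c = 8/27
sun–planet: 32·(1−8/27) = −22·(ω_p−ω_c)  ⇒  ω_p−ω_c = −(32/22)·(19/27) = -304/297

-304/297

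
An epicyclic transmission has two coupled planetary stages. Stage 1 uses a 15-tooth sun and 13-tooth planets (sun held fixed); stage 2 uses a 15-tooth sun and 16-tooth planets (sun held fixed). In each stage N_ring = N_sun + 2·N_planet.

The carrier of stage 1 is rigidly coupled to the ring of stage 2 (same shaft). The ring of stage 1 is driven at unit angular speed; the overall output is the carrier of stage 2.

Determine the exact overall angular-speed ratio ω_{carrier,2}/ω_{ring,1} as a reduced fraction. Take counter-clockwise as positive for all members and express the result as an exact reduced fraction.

Stage 1: N_ring = 15 + 2·13 = 41
Stage 1: 15(ω_s−ω_c) = −41(ω_r−ω_c),  ω_s=0, ω_r=1
Stage 1: 15(0−ω_c) = −41(1−ω_c)  ⇒  56ω_c = 41  ⇒  ω_c = 41/56
  ⇒ ω_c¹/ω_r¹ = 41/56
Stage 2: N_ring = 15 + 2·16 = 47
Stage 2: 15(ω_s−ω_c) = −47(ω_r−ω_c),  ω_s=0, ω_r=1
Stage 2: 15(0−ω_c) = −47(1−ω_c)  ⇒  62ω_c = 47  ⇒  ω_c = 47/62
  ⇒ ω_c²/ω_r² = 47/62
Coupling ω_r² = ω_c¹ ⇒ overall = 41/56 × 47/62 = 1927/3472

1927/3472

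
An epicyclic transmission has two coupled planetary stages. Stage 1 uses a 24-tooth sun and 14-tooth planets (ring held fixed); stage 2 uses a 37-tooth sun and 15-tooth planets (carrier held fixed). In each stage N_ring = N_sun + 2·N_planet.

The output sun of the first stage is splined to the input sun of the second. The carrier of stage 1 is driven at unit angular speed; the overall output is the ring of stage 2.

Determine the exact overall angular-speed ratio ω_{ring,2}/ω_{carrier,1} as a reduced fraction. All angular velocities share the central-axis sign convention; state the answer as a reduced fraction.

-703/402

Stage 1: N_ring = 24 + 2·14 = 52
Stage 1: 24(ω_s−ω_c) = −52(ω_r−ω_c),  ω_r=0, ω_c=1
Stage 1: ω_s = 1 − (52/24)(0−1) = 19/6
  ⇒ ω_s¹/ω_c¹ = 19/6
Stage 2: N_ring = 37 + 2·15 = 67
Stage 2: 37(ω_s−ω_c) = −67(ω_r−ω_c),  ω_c=0, ω_s=1
Stage 2: ω_r = 0 − (37/67)(1−0) = -37/67
  ⇒ ω_r²/ω_s² = -37/67
Coupling ω_s² = ω_s¹ ⇒ overall = 19/6 × -37/67 = -703/402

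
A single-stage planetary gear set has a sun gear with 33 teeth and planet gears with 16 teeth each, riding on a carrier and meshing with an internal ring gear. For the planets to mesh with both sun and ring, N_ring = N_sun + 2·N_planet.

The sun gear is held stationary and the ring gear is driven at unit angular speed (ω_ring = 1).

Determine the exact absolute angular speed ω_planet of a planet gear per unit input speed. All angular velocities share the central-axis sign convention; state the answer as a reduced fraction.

65/32

N_ring = 33 + 2·16 = 65
33(ω_s−ω_c) = −65(ω_r−ω_c),  ω_s=0, ω_r=1
33(0−ω_c) = −65(1−ω_c)  ⇒  98ω_c = 65  ⇒  ω_c = 65/98
sun–planet: 33·(0−65/98) = −16·(ω_p−ω_c)  ⇒  ω_p−ω_c = −(33/16)·(-65/98) = 2145/1568
ω_p = 65/98 + 2145/1568 = 65/32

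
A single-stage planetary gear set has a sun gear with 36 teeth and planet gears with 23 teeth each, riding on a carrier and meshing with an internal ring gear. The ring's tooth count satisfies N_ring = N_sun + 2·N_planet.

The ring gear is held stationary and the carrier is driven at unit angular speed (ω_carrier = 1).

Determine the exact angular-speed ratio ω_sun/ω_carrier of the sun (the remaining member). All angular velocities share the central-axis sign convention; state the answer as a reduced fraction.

59/18

N_ring = 36 + 2·23 = 82
36(ω_s−ω_c) = −82(ω_r−ω_c),  ω_r=0, ω_c=1
ω_s = 1 − (82/36)(0−1) = 59/18
ω_s/ω_c = 59/18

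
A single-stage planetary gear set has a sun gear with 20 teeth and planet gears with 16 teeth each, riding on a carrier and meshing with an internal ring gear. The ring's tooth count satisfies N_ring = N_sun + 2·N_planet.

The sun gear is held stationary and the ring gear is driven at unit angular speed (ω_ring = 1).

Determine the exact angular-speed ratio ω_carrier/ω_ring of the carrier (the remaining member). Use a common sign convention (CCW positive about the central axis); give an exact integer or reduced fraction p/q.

13/18

N_ring = 20 + 2·16 = 52
20(ω_s−ω_c) = −52(ω_r−ω_c),  ω_s=0, ω_r=1
20(0−ω_c) = −52(1−ω_c)  ⇒  72ω_c = 52  ⇒  ω_c = 13/18
ω_c/ω_r = 13/18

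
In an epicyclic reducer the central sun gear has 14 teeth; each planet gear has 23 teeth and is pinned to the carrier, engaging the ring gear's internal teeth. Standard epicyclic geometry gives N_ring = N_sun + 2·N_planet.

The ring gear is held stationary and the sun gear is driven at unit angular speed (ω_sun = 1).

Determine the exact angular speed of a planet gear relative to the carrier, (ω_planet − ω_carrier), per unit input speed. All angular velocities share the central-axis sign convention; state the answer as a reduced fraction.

N_ring = 14 + 2·23 = 60
14(ω_s−ω_c) = −60(ω_r−ω_c),  ω_r=0, ω_s=1
14(1−ω_c) = −60(0−ω_c)  ⇒  74ω_c = 14  ⇒  ω_c = 7/37
sun–planet: 14·(1−7/37) = −23·(ω_p−ω_c)  ⇒  ω_p−ω_c = −(14/23)·(30/37) = -420/851

-420/851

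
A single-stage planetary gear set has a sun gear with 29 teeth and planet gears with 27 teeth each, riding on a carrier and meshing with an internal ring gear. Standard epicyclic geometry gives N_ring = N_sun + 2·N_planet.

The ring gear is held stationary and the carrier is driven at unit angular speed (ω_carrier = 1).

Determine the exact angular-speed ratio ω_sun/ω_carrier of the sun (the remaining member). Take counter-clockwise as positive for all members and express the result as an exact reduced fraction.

N_ring = 29 + 2·27 = 83
29(ω_s−ω_c) = −83(ω_r−ω_c),  ω_r=0, ω_c=1
ω_s = 1 − (83/29)(0−1) = 112/29
ω_s/ω_c = 112/29

112/29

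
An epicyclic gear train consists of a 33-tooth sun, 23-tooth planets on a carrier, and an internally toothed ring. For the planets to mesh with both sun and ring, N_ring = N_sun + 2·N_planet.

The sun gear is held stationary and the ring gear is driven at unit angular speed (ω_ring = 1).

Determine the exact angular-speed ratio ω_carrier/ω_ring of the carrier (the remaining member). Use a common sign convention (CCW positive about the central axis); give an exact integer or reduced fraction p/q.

N_ring = 33 + 2·23 = 79
33(ω_s−ω_c) = −79(ω_r−ω_c),  ω_s=0, ω_r=1
33(0−ω_c) = −79(1−ω_c)  ⇒  112ω_c = 79  ⇒  ω_c = 79/112
ω_c/ω_r = 79/112

79/112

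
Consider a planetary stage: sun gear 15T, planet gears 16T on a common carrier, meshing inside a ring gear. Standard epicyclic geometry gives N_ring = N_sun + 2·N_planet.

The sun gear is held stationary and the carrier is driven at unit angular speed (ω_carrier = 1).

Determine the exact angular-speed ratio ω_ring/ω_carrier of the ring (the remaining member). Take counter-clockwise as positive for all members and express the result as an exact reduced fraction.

N_ring = 15 + 2·16 = 47
15(ω_s−ω_c) = −47(ω_r−ω_c),  ω_s=0, ω_c=1
ω_r = 1 − (15/47)(0−1) = 62/47
ω_r/ω_c = 62/47

62/47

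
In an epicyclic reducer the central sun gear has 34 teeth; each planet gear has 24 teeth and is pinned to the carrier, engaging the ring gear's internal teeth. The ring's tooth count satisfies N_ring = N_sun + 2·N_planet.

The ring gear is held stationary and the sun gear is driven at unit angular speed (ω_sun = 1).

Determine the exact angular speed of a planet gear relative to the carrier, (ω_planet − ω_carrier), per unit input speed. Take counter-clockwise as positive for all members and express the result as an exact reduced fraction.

-697/696

N_ring = 34 + 2·24 = 82
34(ω_s−ω_c) = −82(ω_r−ω_c),  ω_r=0, ω_s=1
34(1−ω_c) = −82(0−ω_c)  ⇒  116ω_c = 34  ⇒  ω_c = 17/58
sun–planet: 34·(1−17/58) = −24·(ω_p−ω_c)  ⇒  ω_p−ω_c = −(34/24)·(41/58) = -697/696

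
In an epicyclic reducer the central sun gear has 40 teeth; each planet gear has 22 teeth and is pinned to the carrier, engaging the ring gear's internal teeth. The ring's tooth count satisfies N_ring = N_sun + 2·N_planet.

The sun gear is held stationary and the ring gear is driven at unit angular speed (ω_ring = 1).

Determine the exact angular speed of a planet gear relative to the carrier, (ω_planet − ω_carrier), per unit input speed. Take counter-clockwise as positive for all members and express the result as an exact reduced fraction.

420/341

N_ring = 40 + 2·22 = 84
40(ω_s−ω_c) = −84(ω_r−ω_c),  ω_s=0, ω_r=1
40(0−ω_c) = −84(1−ω_c)  ⇒  124ω_c = 84  ⇒  ω_c = 21/31
sun–planet: 40·(0−21/31) = −22·(ω_p−ω_c)  ⇒  ω_p−ω_c = −(40/22)·(-21/31) = 420/341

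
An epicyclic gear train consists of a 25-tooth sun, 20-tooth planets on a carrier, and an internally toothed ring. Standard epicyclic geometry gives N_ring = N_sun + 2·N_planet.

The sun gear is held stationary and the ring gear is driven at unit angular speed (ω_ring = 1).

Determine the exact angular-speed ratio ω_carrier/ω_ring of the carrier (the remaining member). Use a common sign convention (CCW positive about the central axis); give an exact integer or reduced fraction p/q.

13/18

N_ring = 25 + 2·20 = 65
25(ω_s−ω_c) = −65(ω_r−ω_c),  ω_s=0, ω_r=1
25(0−ω_c) = −65(1−ω_c)  ⇒  90ω_c = 65  ⇒  ω_c = 13/18
ω_c/ω_r = 13/18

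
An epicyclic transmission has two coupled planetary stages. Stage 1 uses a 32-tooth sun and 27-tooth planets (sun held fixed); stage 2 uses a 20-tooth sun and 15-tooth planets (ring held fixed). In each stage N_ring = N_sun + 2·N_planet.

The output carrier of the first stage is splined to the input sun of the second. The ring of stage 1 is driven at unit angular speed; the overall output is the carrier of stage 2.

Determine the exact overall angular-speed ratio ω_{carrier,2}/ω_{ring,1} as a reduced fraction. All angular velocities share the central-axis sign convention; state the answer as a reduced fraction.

Stage 1: N_ring = 32 + 2·27 = 86
Stage 1: 32(ω_s−ω_c) = −86(ω_r−ω_c),  ω_s=0, ω_r=1
Stage 1: 32(0−ω_c) = −86(1−ω_c)  ⇒  118ω_c = 86  ⇒  ω_c = 43/59
  ⇒ ω_c¹/ω_r¹ = 43/59
Stage 2: N_ring = 20 + 2·15 = 50
Stage 2: 20(ω_s−ω_c) = −50(ω_r−ω_c),  ω_r=0, ω_s=1
Stage 2: 20(1−ω_c) = −50(0−ω_c)  ⇒  70ω_c = 20  ⇒  ω_c = 2/7
  ⇒ ω_c²/ω_s² = 2/7
Coupling ω_s² = ω_c¹ ⇒ overall = 43/59 × 2/7 = 86/413

86/413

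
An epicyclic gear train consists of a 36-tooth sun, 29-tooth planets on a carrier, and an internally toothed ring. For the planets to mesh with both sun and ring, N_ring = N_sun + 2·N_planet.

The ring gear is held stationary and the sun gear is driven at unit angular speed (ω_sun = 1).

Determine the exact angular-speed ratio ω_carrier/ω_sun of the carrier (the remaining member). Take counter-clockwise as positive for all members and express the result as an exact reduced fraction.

18/65

N_ring = 36 + 2·29 = 94
36(ω_s−ω_c) = −94(ω_r−ω_c),  ω_r=0, ω_s=1
36(1−ω_c) = −94(0−ω_c)  ⇒  130ω_c = 36  ⇒  ω_c = 18/65
ω_c/ω_s = 18/65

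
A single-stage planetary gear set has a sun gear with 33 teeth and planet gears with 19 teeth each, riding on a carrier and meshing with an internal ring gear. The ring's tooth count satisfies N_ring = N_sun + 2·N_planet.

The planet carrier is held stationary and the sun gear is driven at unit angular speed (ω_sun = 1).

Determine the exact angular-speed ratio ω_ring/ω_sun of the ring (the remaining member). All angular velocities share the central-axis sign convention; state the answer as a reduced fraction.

-33/71

N_ring = 33 + 2·19 = 71
33(ω_s−ω_c) = −71(ω_r−ω_c),  ω_c=0, ω_s=1
ω_r = 0 − (33/71)(1−0) = -33/71
ω_r/ω_s = -33/71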